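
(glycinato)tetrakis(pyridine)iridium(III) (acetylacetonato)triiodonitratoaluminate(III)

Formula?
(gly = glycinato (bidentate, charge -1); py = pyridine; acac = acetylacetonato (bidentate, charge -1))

[Ir(gly)(py)4][Al(acac)I3(NO3)]

Cation [Ir…]: ligand charges -1, Ir(III) ⇒ ion charge 2+.
Anion [Al…]: ligand charges -5, Al(III) ⇒ ion charge 2−.
One 2+ cation balances one 2− anion.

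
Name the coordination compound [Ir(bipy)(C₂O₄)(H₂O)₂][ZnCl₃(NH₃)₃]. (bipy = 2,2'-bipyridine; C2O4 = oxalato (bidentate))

diaqua(2,2'-bipyridine)oxalatoiridium(III) triamminetrichlorozincate(II)

Both ions are complex: the cation is named first with the plain metal name, the anion second with the -ate form; each ion's ligands are alphabetised independently.
Zinc is always +2 in its complexes; the anion's ligand charges sum to -3, so the complex anion is 1−.
A 1:1 salt means the cation carries the equal and opposite charge, 1+.
Cation: ligand charges sum to -2; for the ion to be 1+, Ir = +3.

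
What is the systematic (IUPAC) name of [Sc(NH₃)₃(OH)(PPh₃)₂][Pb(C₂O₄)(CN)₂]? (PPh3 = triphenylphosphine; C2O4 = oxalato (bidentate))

triamminehydroxobis(triphenylphosphine)scandium(III) dicyanooxalatoplumbate(II)

Both ions are complex: the cation is named first with the plain metal name, the anion second with the -ate form; each ion's ligands are alphabetised independently.
Scandium is always +3 in its complexes; the cation's ligand charges sum to -1, so the complex cation is 2+.
A 1:1 salt means the anion carries the equal and opposite charge, 2−.
Anion: ligand charges sum to -4; for the ion to be 2−, Pb = +2.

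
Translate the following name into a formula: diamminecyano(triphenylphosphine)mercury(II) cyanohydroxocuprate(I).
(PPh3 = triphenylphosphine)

Cation [Hg…]: ligand charges -1, Hg(II) ⇒ ion charge 1+.
Anion [Cu…]: ligand charges -2, Cu(I) ⇒ ion charge 1−.

[Hg(CN)(NH3)2(PPh3)][Cu(CN)(OH)]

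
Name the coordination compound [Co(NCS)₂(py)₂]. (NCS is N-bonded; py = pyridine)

There is no counter-ion, so the complex is neutral overall.
Ligand charges: 2×isothiocyanato (-1 each), 2×pyridine (neutral); total -2. So Co + (-2) = 0, giving Co = +2.
Ligands are named alphabetically: isothiocyanato before pyridine.

diisothiocyanatobis(pyridine)cobalt(II)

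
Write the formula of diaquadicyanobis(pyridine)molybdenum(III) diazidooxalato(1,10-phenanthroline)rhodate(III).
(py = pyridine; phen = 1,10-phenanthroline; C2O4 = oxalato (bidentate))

[Mo(CN)2(H2O)2(py)2][Rh(C2O4)(N3)2(phen)]

Cation [Mo…]: ligand charges -2, Mo(III) ⇒ ion charge 1+.
Anion [Rh…]: ligand charges -4, Rh(III) ⇒ ion charge 1−.
One 1+ cation balances one 1− anion.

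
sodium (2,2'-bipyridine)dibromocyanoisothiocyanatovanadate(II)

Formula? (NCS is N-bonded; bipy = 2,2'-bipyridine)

Ligands: 1 isothiocyanato (NCS, -1), 1 cyano (CN, -1), 2 bromo (Br, -1), 1 2,2'-bipyridine (bipy, neutral). Ligand charge sum = -4.
Charge balance with sodium (+1) requires 1 complex ion per 2 sodium.

Na2[V(bipy)Br2(CN)(NCS)]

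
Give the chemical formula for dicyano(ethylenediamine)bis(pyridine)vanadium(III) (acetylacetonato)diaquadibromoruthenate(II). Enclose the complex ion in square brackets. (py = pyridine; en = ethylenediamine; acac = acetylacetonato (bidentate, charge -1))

Cation [V…]: ligand charges -2, V(III) ⇒ ion charge 1+.
Anion [Ru…]: ligand charges -3, Ru(II) ⇒ ion charge 1−.

[V(CN)2(en)(py)2][Ru(acac)Br2(H2O)2]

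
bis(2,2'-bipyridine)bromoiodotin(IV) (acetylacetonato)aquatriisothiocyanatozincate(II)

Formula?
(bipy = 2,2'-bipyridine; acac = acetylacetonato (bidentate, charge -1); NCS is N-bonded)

[Sn(bipy)2BrI][Zn(acac)(H2O)(NCS)3]

Cation [Sn…]: ligand charges -2, Sn(IV) ⇒ ion charge 2+.
Anion [Zn…]: ligand charges -4, Zn(II) ⇒ ion charge 2−.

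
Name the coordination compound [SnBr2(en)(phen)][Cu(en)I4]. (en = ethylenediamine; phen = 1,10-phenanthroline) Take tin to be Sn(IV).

Sn is given as +4; the cation's ligand charges sum to -2, so the complex cation is 2+.
A 1:1 salt means the anion carries the equal and opposite charge, 2−.
Anion: ligand charges sum to -4; for the ion to be 2−, Cu = +2.

dibromo(ethylenediamine)(1,10-phenanthroline)tin(IV) (ethylenediamine)tetraiodocuprate(II)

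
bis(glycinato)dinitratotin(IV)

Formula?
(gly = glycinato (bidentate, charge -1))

Ligands: 2 glycinato (gly, -1), 2 nitrato (NO3, -1). Ligand charge sum = -4.
With Sn in oxidation state +4, the complex ion is [Sn...].

[Sn(gly)2(NO3)2]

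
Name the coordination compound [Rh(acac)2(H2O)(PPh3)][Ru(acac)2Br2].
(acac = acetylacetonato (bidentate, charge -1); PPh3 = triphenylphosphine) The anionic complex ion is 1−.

bis(acetylacetonato)aqua(triphenylphosphine)rhodium(III) bis(acetylacetonato)dibromoruthenate(III)

Both ions are complex: the cation is named first with the plain metal name, the anion second with the -ate form; each ion's ligands are alphabetised independently.
The complex anion is given as 1−; its ligand charges sum to -4, so Ru = +3.
A 1:1 salt means the cation carries the equal and opposite charge, 1+.
Cation: ligand charges sum to -2; for the ion to be 1+, Rh = +3.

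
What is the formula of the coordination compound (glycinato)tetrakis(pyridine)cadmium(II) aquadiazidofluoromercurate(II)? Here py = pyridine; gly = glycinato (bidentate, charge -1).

[Cd(gly)(py)4][HgF(H2O)(N3)2]

Cation [Cd…]: ligand charges -1, Cd(II) ⇒ ion charge 1+.
Anion [Hg…]: ligand charges -3, Hg(II) ⇒ ion charge 1−.
One 1+ cation balances one 1− anion.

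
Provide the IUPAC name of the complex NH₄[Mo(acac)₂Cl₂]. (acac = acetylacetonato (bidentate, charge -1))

The 1 ammonium counter-ion carries a total charge of +1, so each complex ion is 1−.
Ligand charges: 2×acetylacetonato (-1 each), 2×chloro (-1 each); total -4. So Mo + (-4) = 1−, giving Mo = +3.
The complex ion is anionic, so molybdenum takes the -ate form molybdate(III).

ammonium bis(acetylacetonato)dichloromolybdate(III)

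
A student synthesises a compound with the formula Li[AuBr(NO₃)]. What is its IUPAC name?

lithium bromonitratoaurate(I)

The 1 lithium counter-ion carries a total charge of +1, so each complex ion is 1−.
Ligand charges: 1×bromo (-1 each), 1×nitrato (-1 each); total -2. So Au + (-2) = 1−, giving Au = +1.
The complex ion is anionic, so gold takes the -ate form aurate(I).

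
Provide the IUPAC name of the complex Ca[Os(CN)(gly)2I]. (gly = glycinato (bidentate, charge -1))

calcium cyanobis(glycinato)iodoosmate(II)

The 1 calcium counter-ion carries a total charge of +2, so each complex ion is 2−.
Ligand charges: 2×glycinato (-1 each), 1×iodo (-1 each), 1×cyano (-1 each); total -4. So Os + (-4) = 2−, giving Os = +2.
The complex ion is anionic, so osmium takes the -ate form osmate(II).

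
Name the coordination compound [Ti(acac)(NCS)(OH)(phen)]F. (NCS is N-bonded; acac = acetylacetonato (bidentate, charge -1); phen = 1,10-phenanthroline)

(acetylacetonato)hydroxoisothiocyanato(1,10-phenanthroline)titanium(IV) fluoride

The 1 fluoride counter-ion carries a total charge of -1, so each complex ion is 1+.
Ligand charges: 1×isothiocyanato (-1 each), 1×hydroxo (-1 each), 1×acetylacetonato (-1 each), 1×1,10-phenanthroline (neutral); total -3. So Ti + (-3) = 1+, giving Ti = +4.
Ligands are named alphabetically: acetylacetonato before hydroxo before isothiocyanato before phenanthroline.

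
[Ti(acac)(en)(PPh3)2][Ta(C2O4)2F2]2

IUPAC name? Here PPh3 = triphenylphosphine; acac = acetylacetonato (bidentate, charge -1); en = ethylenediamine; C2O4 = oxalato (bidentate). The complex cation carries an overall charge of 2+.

(acetylacetonato)(ethylenediamine)bis(triphenylphosphine)titanium(III) difluorodioxalatotantalate(V)

The complex cation is given as 2+; its ligand charges sum to -1, so Ti = +3.
With 2 anions per cation, each anion must be 2/2 = 1−.
Anion: ligand charges sum to -6; for the ion to be 1−, Ta = +5.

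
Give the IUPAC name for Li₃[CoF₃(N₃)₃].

lithium triazidotrifluorocobaltate(III)

The 3 lithium counter-ions carry a total charge of +3, so each complex ion is 3−.
Ligand charges: 3×fluoro (-1 each), 3×azido (-1 each); total -6. So Co + (-6) = 3−, giving Co = +3.
Ligands are named alphabetically: azido before fluoro.
The complex ion is anionic, so cobalt takes the -ate form cobaltate(III).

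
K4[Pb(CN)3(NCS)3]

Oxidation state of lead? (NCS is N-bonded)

4 potassium outside the brackets (+1 each) → the complex ion is 4−.
Ligand charges: 3×CN = -3; 3×NCS = -3; sum -6.
Pb + (-6) = 4− ⇒ Pb is +2.

+2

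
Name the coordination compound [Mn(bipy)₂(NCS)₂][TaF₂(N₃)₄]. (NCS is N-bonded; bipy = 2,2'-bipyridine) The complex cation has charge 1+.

The complex cation is given as 1+; its ligand charges sum to -2, so Mn = +3.
A 1:1 salt means the anion carries the equal and opposite charge, 1−.
Anion: ligand charges sum to -6; for the ion to be 1−, Ta = +5.

bis(2,2'-bipyridine)diisothiocyanatomanganese(III) tetraazidodifluorotantalate(V)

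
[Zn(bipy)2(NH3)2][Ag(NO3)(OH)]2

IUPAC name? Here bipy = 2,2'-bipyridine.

Both ions are complex: the cation is named first with the plain metal name, the anion second with the -ate form; each ion's ligands are alphabetised independently.
Zinc is always +2 in its complexes; the cation's ligand charges sum to 0, so the complex cation is 2+.
With 2 anions per cation, each anion must be 2/2 = 1−.
Anion: ligand charges sum to -2; for the ion to be 1−, Ag = +1.

diamminebis(2,2'-bipyridine)zinc(II) hydroxonitratoargentate(I)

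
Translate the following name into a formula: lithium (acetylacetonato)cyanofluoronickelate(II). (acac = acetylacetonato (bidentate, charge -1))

Li[Ni(acac)(CN)F]

Ligands: 1 acetylacetonato (acac, -1), 1 fluoro (F, -1), 1 cyano (CN, -1). Ligand charge sum = -3.
With Ni in oxidation state +2, the complex ion is [Ni...]^1−.
Charge balance with lithium (+1) requires 1 complex ion per 1 lithium.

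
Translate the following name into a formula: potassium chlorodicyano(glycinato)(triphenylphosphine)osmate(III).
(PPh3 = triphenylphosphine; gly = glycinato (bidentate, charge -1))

K[OsCl(CN)2(gly)(PPh3)]

Ligands: 2 cyano (CN, -1), 1 chloro (Cl, -1), 1 triphenylphosphine (PPh3, neutral), 1 glycinato (gly, -1). Ligand charge sum = -4.
With Os in oxidation state +3, the complex ion is [Os...]^1−.
Charge balance with potassium (+1) requires 1 complex ion per 1 potassium.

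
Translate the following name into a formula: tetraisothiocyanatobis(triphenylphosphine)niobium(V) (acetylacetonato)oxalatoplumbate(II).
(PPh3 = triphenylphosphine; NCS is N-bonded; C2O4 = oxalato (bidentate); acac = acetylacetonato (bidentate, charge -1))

Cation [Nb…]: ligand charges -4, Nb(V) ⇒ ion charge 1+.
Anion [Pb…]: ligand charges -3, Pb(II) ⇒ ion charge 1−.
One 1+ cation balances one 1− anion.

[Nb(NCS)4(PPh3)2][Pb(acac)(C2O4)]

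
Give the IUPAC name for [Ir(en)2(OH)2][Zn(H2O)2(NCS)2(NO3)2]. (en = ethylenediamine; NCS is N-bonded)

bis(ethylenediamine)dihydroxoiridium(IV) diaquadiisothiocyanatodinitratozincate(II)

Zinc is always +2 in its complexes; the anion's ligand charges sum to -4, so the complex anion is 2−.
A 1:1 salt means the cation carries the equal and opposite charge, 2+.
Cation: ligand charges sum to -2; for the ion to be 2+, Ir = +4.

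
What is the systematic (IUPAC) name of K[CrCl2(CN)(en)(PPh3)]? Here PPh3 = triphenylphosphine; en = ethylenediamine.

The 1 potassium counter-ion carries a total charge of +1, so each complex ion is 1−.
Ligand charges: 1×triphenylphosphine (neutral), 1×ethylenediamine (neutral), 2×chloro (-1 each), 1×cyano (-1 each); total -3. So Cr + (-3) = 1−, giving Cr = +2.
The complex ion is anionic, so chromium takes the -ate form chromate(II).

potassium dichlorocyano(ethylenediamine)(triphenylphosphine)chromate(II)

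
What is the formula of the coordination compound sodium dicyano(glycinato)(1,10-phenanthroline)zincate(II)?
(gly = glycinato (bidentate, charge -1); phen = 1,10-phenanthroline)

Na[Zn(CN)2(gly)(phen)]

Ligands: 1 glycinato (gly, -1), 2 cyano (CN, -1), 1 1,10-phenanthroline (phen, neutral). Ligand charge sum = -3.
With Zn in oxidation state +2, the complex ion is [Zn...]^1−.
Charge balance with sodium (+1) requires 1 complex ion per 1 sodium.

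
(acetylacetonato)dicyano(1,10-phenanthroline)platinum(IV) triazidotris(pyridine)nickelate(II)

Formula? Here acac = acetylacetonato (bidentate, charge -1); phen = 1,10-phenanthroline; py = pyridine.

[Pt(acac)(CN)2(phen)][Ni(N3)3(py)3]

Cation [Pt…]: ligand charges -3, Pt(IV) ⇒ ion charge 1+.
Anion [Ni…]: ligand charges -3, Ni(II) ⇒ ion charge 1−.
One 1+ cation balances one 1− anion.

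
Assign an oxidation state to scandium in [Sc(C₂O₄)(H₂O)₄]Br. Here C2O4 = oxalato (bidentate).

1 bromide outside the brackets (-1 each) → the complex ion is 1+.
Ligand charges: 4×H2O neutral; 1×C2O4 = -2; sum -2.
Sc + (-2) = 1+ ⇒ Sc is +3.

+3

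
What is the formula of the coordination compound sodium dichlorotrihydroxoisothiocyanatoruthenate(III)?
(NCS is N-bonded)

Ligands: 1 isothiocyanato (NCS, -1), 2 chloro (Cl, -1), 3 hydroxo (OH, -1). Ligand charge sum = -6.
Charge balance with sodium (+1) requires 1 complex ion per 3 sodium.

Na3[RuCl2(NCS)(OH)3]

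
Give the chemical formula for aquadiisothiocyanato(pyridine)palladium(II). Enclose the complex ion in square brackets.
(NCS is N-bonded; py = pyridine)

[Pd(H2O)(NCS)2(py)]

Ligands: 2 isothiocyanato (NCS, -1), 1 pyridine (py, neutral), 1 aqua (H2O, neutral). Ligand charge sum = -2.
With Pd in oxidation state +2, the complex ion is [Pd...].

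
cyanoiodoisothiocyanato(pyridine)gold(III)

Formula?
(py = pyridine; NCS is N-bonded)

[Au(CN)I(NCS)(py)]

Ligands: 1 pyridine (py, neutral), 1 isothiocyanato (NCS, -1), 1 iodo (I, -1), 1 cyano (CN, -1). Ligand charge sum = -3.
With Au in oxidation state +3, the complex ion is [Au...].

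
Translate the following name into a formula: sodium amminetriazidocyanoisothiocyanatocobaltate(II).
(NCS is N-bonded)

Ligands: 1 cyano (CN, -1), 1 ammine (NH3, neutral), 1 isothiocyanato (NCS, -1), 3 azido (N3, -1). Ligand charge sum = -5.
With Co in oxidation state +2, the complex ion is [Co...]^3−.
Charge balance with sodium (+1) requires 1 complex ion per 3 sodium.

Na3[Co(CN)(N3)3(NCS)(NH3)]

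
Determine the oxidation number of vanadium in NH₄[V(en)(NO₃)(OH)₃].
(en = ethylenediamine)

1 ammonium outside the brackets (+1 each) → the complex ion is 1−.
Ligand charges: 1×en neutral; 3×OH = -3; 1×NO3 = -1; sum -4.
V + (-4) = 1− ⇒ V is +3.

+3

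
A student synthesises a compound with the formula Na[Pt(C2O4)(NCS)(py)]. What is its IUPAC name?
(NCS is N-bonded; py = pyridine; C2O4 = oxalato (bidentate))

sodium isothiocyanatooxalato(pyridine)platinate(II)

The 1 sodium counter-ion carries a total charge of +1, so each complex ion is 1−.
Ligand charges: 1×isothiocyanato (-1 each), 1×pyridine (neutral), 1×oxalato (-2 each); total -3. So Pt + (-3) = 1−, giving Pt = +2.
Ligands are named alphabetically: isothiocyanato before oxalato before pyridine.
The complex ion is anionic, so platinum takes the -ate form platinate(II).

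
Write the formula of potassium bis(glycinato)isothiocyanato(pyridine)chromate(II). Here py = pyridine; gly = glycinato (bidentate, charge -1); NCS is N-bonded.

K[Cr(gly)2(NCS)(py)]

Ligands: 1 pyridine (py, neutral), 2 glycinato (gly, -1), 1 isothiocyanato (NCS, -1). Ligand charge sum = -3.
Charge balance with potassium (+1) requires 1 complex ion per 1 potassium.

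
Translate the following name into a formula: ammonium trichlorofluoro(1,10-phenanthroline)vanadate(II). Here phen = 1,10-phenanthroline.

Ligands: 3 chloro (Cl, -1), 1 fluoro (F, -1), 1 1,10-phenanthroline (phen, neutral). Ligand charge sum = -4.
Charge balance with ammonium (+1) requires 1 complex ion per 2 ammonium.

(NH4)2[VCl3F(phen)]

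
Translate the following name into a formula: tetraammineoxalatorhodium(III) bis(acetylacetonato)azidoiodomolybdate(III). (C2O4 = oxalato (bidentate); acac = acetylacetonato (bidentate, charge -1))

[Rh(C2O4)(NH3)4][Mo(acac)2I(N3)]

Cation [Rh…]: ligand charges -2, Rh(III) ⇒ ion charge 1+.
Anion [Mo…]: ligand charges -4, Mo(III) ⇒ ion charge 1−.
One 1+ cation balances one 1− anion.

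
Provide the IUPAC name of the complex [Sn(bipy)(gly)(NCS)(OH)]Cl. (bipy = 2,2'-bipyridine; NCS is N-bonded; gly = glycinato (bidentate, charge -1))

The 1 chloride counter-ion carries a total charge of -1, so each complex ion is 1+.
Ligand charges: 1×2,2'-bipyridine (neutral), 1×hydroxo (-1 each), 1×isothiocyanato (-1 each), 1×glycinato (-1 each); total -3. So Sn + (-3) = 1+, giving Sn = +4.
Ligands are named alphabetically: bipyridine before glycinato before hydroxo before isothiocyanato.

(2,2'-bipyridine)(glycinato)hydroxoisothiocyanatotin(IV) chloride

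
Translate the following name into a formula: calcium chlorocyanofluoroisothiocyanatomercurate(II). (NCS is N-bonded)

Ca[HgCl(CN)F(NCS)]

Ligands: 1 fluoro (F, -1), 1 chloro (Cl, -1), 1 isothiocyanato (NCS, -1), 1 cyano (CN, -1). Ligand charge sum = -4.
With Hg in oxidation state +2, the complex ion is [Hg...]^2−.
Charge balance with calcium (+2) requires 1 complex ion per 1 calcium.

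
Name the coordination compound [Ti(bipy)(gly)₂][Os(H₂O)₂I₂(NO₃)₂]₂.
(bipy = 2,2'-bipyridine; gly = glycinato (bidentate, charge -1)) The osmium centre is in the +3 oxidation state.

(2,2'-bipyridine)bis(glycinato)titanium(IV) diaquadiiododinitratoosmate(III)

Os is given as +3; the anion's ligand charges sum to -4, so the complex anion is 1−.
With 2 anions per cation, the cation must be 2×1 = 2+.
Cation: ligand charges sum to -2; for the ion to be 2+, Ti = +4.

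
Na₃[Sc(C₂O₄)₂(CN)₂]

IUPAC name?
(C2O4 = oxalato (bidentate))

sodium dicyanodioxalatoscandate(III)

The 3 sodium counter-ions carry a total charge of +3, so each complex ion is 3−.
Ligand charges: 2×cyano (-1 each), 2×oxalato (-2 each); total -6. So Sc + (-6) = 3−, giving Sc = +3.
Ligands are named alphabetically: cyano before oxalato.
The complex ion is anionic, so scandium takes the -ate form scandate(III).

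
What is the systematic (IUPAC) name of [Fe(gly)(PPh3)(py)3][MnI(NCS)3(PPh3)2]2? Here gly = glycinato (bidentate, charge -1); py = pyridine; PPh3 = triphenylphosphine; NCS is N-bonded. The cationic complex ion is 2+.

Both ions are complex: the cation is named first with the plain metal name, the anion second with the -ate form; each ion's ligands are alphabetised independently.
The complex cation is given as 2+; its ligand charges sum to -1, so Fe = +3.
With 2 anions per cation, each anion must be 2/2 = 1−.
Anion: ligand charges sum to -4; for the ion to be 1−, Mn = +3.

(glycinato)tris(pyridine)(triphenylphosphine)iron(III) iodotriisothiocyanatobis(triphenylphosphine)manganate(III)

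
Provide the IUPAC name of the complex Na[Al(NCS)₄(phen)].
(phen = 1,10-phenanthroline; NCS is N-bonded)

The 1 sodium counter-ion carries a total charge of +1, so each complex ion is 1−.
Ligand charges: 1×1,10-phenanthroline (neutral), 4×isothiocyanato (-1 each); total -4. So Al + (-4) = 1−, giving Al = +3.
Ligands are named alphabetically: isothiocyanato before phenanthroline.
The complex ion is anionic, so aluminium takes the -ate form aluminate(III).

sodium tetraisothiocyanato(1,10-phenanthroline)aluminate(III)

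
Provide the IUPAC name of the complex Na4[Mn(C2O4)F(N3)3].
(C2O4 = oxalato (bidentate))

sodium triazidofluorooxalatomanganate(II)

The 4 sodium counter-ions carry a total charge of +4, so each complex ion is 4−.
Ligand charges: 3×azido (-1 each), 1×fluoro (-1 each), 1×oxalato (-2 each); total -6. So Mn + (-6) = 4−, giving Mn = +2.
Ligands are named alphabetically: azido before fluoro before oxalato.
The complex ion is anionic, so manganese takes the -ate form manganate(II).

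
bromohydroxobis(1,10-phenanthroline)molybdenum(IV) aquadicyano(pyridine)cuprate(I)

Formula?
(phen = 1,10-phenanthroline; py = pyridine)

Cation [Mo…]: ligand charges -2, Mo(IV) ⇒ ion charge 2+.
Anion [Cu…]: ligand charges -2, Cu(I) ⇒ ion charge 1−.
One 2+ cation requires 2 of the 1− anion.

[MoBr(OH)(phen)2][Cu(CN)2(H2O)(py)]2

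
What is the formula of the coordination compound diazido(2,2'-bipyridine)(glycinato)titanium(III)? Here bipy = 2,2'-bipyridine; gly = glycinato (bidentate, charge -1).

[Ti(bipy)(gly)(N3)2]

Ligands: 1 2,2'-bipyridine (bipy, neutral), 2 azido (N3, -1), 1 glycinato (gly, -1). Ligand charge sum = -3.
With Ti in oxidation state +3, the complex ion is [Ti...].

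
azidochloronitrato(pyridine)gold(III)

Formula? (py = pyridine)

Ligands: 1 nitrato (NO3, -1), 1 azido (N3, -1), 1 pyridine (py, neutral), 1 chloro (Cl, -1). Ligand charge sum = -3.
With Au in oxidation state +3, the complex ion is [Au...].

[AuCl(N3)(NO3)(py)]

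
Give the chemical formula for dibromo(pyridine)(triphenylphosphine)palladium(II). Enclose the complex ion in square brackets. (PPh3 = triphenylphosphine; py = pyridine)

[PdBr2(PPh3)(py)]

Ligands: 1 triphenylphosphine (PPh3, neutral), 1 pyridine (py, neutral), 2 bromo (Br, -1). Ligand charge sum = -2.
With Pd in oxidation state +2, the complex ion is [Pd...].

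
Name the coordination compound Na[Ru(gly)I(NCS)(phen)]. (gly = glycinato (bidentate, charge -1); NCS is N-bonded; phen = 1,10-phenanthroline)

sodium (glycinato)iodoisothiocyanato(1,10-phenanthroline)ruthenate(II)

The 1 sodium counter-ion carries a total charge of +1, so each complex ion is 1−.
Ligand charges: 1×iodo (-1 each), 1×glycinato (-1 each), 1×isothiocyanato (-1 each), 1×1,10-phenanthroline (neutral); total -3. So Ru + (-3) = 1−, giving Ru = +2.
Ligands are named alphabetically: glycinato before iodo before isothiocyanato before phenanthroline.
The complex ion is anionic, so ruthenium takes the -ate form ruthenate(II).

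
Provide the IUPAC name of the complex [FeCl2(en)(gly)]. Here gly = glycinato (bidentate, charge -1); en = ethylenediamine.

dichloro(ethylenediamine)(glycinato)iron(III)

There is no counter-ion, so the complex is neutral overall.
Ligand charges: 1×glycinato (-1 each), 1×ethylenediamine (neutral), 2×chloro (-1 each); total -3. So Fe + (-3) = 0, giving Fe = +3.
Ligands are named alphabetically: chloro before ethylenediamine before glycinato.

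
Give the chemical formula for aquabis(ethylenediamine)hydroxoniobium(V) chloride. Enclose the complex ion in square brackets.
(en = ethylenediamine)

[Nb(en)2(H2O)(OH)]Cl4

Ligands: 1 aqua (H2O, neutral), 2 ethylenediamine (en, neutral), 1 hydroxo (OH, -1). Ligand charge sum = -1.
With Nb in oxidation state +5, the complex ion is [Nb...]^4+.
Charge balance with chloride (-1) requires 1 complex ion per 4 chloride.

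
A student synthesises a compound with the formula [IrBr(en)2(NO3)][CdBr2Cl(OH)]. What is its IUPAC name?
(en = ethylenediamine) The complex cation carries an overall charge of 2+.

Both ions are complex: the cation is named first with the plain metal name, the anion second with the -ate form; each ion's ligands are alphabetised independently.
The complex cation is given as 2+; its ligand charges sum to -2, so Ir = +4.
A 1:1 salt means the anion carries the equal and opposite charge, 2−.
Anion: ligand charges sum to -4; for the ion to be 2−, Cd = +2.

bromobis(ethylenediamine)nitratoiridium(IV) dibromochlorohydroxocadmate(II)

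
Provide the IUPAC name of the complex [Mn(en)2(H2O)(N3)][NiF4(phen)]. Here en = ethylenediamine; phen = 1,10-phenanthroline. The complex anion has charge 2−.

Both ions are complex: the cation is named first with the plain metal name, the anion second with the -ate form; each ion's ligands are alphabetised independently.
The complex anion is given as 2−; its ligand charges sum to -4, so Ni = +2.
A 1:1 salt means the cation carries the equal and opposite charge, 2+.
Cation: ligand charges sum to -1; for the ion to be 2+, Mn = +3.

aquaazidobis(ethylenediamine)manganese(III) tetrafluoro(1,10-phenanthroline)nickelate(II)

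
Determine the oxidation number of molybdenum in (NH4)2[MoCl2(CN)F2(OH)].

2 ammonium outside the brackets (+1 each) → the complex ion is 2−.
Ligand charges: 2×F = -2; 1×OH = -1; 1×CN = -1; 2×Cl = -2; sum -6.
Mo + (-6) = 2− ⇒ Mo is +4.

+4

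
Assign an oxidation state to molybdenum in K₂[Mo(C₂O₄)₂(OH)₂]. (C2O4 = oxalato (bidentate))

+4

2 potassium outside the brackets (+1 each) → the complex ion is 2−.
Ligand charges: 2×C2O4 = -4; 2×OH = -2; sum -6.
Mo + (-6) = 2− ⇒ Mo is +4.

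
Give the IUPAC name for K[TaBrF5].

potassium bromopentafluorotantalate(V)

The 1 potassium counter-ion carries a total charge of +1, so each complex ion is 1−.
Ligand charges: 1×bromo (-1 each), 5×fluoro (-1 each); total -6. So Ta + (-6) = 1−, giving Ta = +5.
Ligands are named alphabetically: bromo before fluoro.
The complex ion is anionic, so tantalum takes the -ate form tantalate(V).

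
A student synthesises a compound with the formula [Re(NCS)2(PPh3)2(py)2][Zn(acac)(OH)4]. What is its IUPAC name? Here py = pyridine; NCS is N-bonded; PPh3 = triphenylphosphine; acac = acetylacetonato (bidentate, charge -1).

diisothiocyanatobis(pyridine)bis(triphenylphosphine)rhenium(V) (acetylacetonato)tetrahydroxozincate(II)

Both ions are complex: the cation is named first with the plain metal name, the anion second with the -ate form; each ion's ligands are alphabetised independently.
Zinc is always +2 in its complexes; the anion's ligand charges sum to -5, so the complex anion is 3−.
A 1:1 salt means the cation carries the equal and opposite charge, 3+.
Cation: ligand charges sum to -2; for the ion to be 3+, Re = +5.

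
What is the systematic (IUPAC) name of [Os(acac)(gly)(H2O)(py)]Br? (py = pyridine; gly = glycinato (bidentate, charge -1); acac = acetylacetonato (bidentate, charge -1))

The 1 bromide counter-ion carries a total charge of -1, so each complex ion is 1+.
Ligand charges: 1×aqua (neutral), 1×pyridine (neutral), 1×glycinato (-1 each), 1×acetylacetonato (-1 each); total -2. So Os + (-2) = 1+, giving Os = +3.
Ligands are named alphabetically: acetylacetonato before aqua before glycinato before pyridine.

(acetylacetonato)aqua(glycinato)(pyridine)osmium(III) bromide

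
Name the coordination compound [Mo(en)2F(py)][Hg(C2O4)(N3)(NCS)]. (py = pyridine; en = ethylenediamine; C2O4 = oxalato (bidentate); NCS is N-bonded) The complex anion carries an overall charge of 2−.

The complex anion is given as 2−; its ligand charges sum to -4, so Hg = +2.
A 1:1 salt means the cation carries the equal and opposite charge, 2+.
Cation: ligand charges sum to -1; for the ion to be 2+, Mo = +3.

bis(ethylenediamine)fluoro(pyridine)molybdenum(III) azidoisothiocyanatooxalatomercurate(II)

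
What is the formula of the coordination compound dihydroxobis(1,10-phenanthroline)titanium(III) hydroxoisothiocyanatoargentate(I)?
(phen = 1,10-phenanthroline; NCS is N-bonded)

[Ti(OH)2(phen)2][Ag(NCS)(OH)]

Cation [Ti…]: ligand charges -2, Ti(III) ⇒ ion charge 1+.
Anion [Ag…]: ligand charges -2, Ag(I) ⇒ ion charge 1−.
One 1+ cation balances one 1− anion.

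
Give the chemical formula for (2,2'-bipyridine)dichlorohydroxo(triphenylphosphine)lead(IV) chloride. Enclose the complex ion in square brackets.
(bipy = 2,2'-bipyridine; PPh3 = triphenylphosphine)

[Pb(bipy)Cl2(OH)(PPh3)]Cl

Ligands: 1 hydroxo (OH, -1), 1 2,2'-bipyridine (bipy, neutral), 2 chloro (Cl, -1), 1 triphenylphosphine (PPh3, neutral). Ligand charge sum = -3.
Charge balance with chloride (-1) requires 1 complex ion per 1 chloride.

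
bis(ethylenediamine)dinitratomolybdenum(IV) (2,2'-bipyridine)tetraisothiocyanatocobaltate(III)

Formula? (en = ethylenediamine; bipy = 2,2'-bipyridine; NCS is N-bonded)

Cation [Mo…]: ligand charges -2, Mo(IV) ⇒ ion charge 2+.
Anion [Co…]: ligand charges -4, Co(III) ⇒ ion charge 1−.

[Mo(en)2(NO3)2][Co(bipy)(NCS)4]2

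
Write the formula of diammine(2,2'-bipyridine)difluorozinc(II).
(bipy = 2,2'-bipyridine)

[Zn(bipy)F2(NH3)2]

Ligands: 2 fluoro (F, -1), 2 ammine (NH3, neutral), 1 2,2'-bipyridine (bipy, neutral). Ligand charge sum = -2.
With Zn in oxidation state +2, the complex ion is [Zn...].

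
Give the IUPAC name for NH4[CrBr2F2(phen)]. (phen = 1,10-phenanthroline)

ammonium dibromodifluoro(1,10-phenanthroline)chromate(III)

The 1 ammonium counter-ion carries a total charge of +1, so each complex ion is 1−.
Ligand charges: 2×bromo (-1 each), 2×fluoro (-1 each), 1×1,10-phenanthroline (neutral); total -4. So Cr + (-4) = 1−, giving Cr = +3.
Ligands are named alphabetically: bromo before fluoro before phenanthroline.
The complex ion is anionic, so chromium takes the -ate form chromate(III).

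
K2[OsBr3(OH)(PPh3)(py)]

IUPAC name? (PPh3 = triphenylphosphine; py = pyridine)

The 2 potassium counter-ions carry a total charge of +2, so each complex ion is 2−.
Ligand charges: 1×hydroxo (-1 each), 1×triphenylphosphine (neutral), 1×pyridine (neutral), 3×bromo (-1 each); total -4. So Os + (-4) = 2−, giving Os = +2.
Ligands are named alphabetically: bromo before hydroxo before pyridine before triphenylphosphine.
The complex ion is anionic, so osmium takes the -ate form osmate(II).

potassium tribromohydroxo(pyridine)(triphenylphosphine)osmate(II)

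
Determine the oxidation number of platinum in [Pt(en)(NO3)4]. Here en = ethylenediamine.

No counter-ion: the bracketed complex is neutral.
Ligand charges: 4×NO3 = -4; 1×en neutral; sum -4.
Pt + (-4) = 0 ⇒ Pt is +4.

+4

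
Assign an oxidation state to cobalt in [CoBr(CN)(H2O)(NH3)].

+2

No counter-ion: the bracketed complex is neutral.
Ligand charges: 1×NH3 neutral; 1×Br = -1; 1×CN = -1; 1×H2O neutral; sum -2.
Co + (-2) = 0 ⇒ Co is +2.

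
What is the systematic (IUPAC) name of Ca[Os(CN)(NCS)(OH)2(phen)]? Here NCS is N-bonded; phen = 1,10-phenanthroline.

The 1 calcium counter-ion carries a total charge of +2, so each complex ion is 2−.
Ligand charges: 1×cyano (-1 each), 2×hydroxo (-1 each), 1×isothiocyanato (-1 each), 1×1,10-phenanthroline (neutral); total -4. So Os + (-4) = 2−, giving Os = +2.
Ligands are named alphabetically: cyano before hydroxo before isothiocyanato before phenanthroline.
The complex ion is anionic, so osmium takes the -ate form osmate(II).

calcium cyanodihydroxoisothiocyanato(1,10-phenanthroline)osmate(II)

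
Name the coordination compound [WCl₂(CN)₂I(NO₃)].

There is no counter-ion, so the complex is neutral overall.
Ligand charges: 2×chloro (-1 each), 2×cyano (-1 each), 1×nitrato (-1 each), 1×iodo (-1 each); total -6. So W + (-6) = 0, giving W = +6.
Ligands are named alphabetically: chloro before cyano before iodo before nitrato.

dichlorodicyanoiodonitratotungsten(VI)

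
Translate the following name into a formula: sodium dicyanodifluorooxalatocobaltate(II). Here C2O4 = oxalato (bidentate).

Ligands: 2 fluoro (F, -1), 1 oxalato (C2O4, -2), 2 cyano (CN, -1). Ligand charge sum = -6.
With Co in oxidation state +2, the complex ion is [Co...]^4−.
Charge balance with sodium (+1) requires 1 complex ion per 4 sodium.

Na4[Co(C2O4)(CN)2F2]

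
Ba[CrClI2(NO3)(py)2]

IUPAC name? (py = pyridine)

barium chlorodiiodonitratobis(pyridine)chromate(II)

The 1 barium counter-ion carries a total charge of +2, so each complex ion is 2−.
Ligand charges: 2×pyridine (neutral), 2×iodo (-1 each), 1×nitrato (-1 each), 1×chloro (-1 each); total -4. So Cr + (-4) = 2−, giving Cr = +2.
Ligands are named alphabetically: chloro before iodo before nitrato before pyridine.
The complex ion is anionic, so chromium takes the -ate form chromate(II).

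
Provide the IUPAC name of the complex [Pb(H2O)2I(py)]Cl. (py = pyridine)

diaquaiodo(pyridine)lead(II) chloride

The 1 chloride counter-ion carries a total charge of -1, so each complex ion is 1+.
Ligand charges: 2×aqua (neutral), 1×iodo (-1 each), 1×pyridine (neutral); total -1. So Pb + (-1) = 1+, giving Pb = +2.
Ligands are named alphabetically: aqua before iodo before pyridine.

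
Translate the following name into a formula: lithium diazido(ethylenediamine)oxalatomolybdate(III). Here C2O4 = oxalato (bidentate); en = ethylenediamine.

Li[Mo(C2O4)(en)(N3)2]

Ligands: 1 oxalato (C2O4, -2), 1 ethylenediamine (en, neutral), 2 azido (N3, -1). Ligand charge sum = -4.
With Mo in oxidation state +3, the complex ion is [Mo...]^1−.
Charge balance with lithium (+1) requires 1 complex ion per 1 lithium.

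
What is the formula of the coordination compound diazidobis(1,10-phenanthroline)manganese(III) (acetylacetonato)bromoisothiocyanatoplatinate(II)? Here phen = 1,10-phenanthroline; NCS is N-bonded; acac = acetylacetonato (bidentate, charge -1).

[Mn(N3)2(phen)2][Pt(acac)Br(NCS)]

Cation [Mn…]: ligand charges -2, Mn(III) ⇒ ion charge 1+.
Anion [Pt…]: ligand charges -3, Pt(II) ⇒ ion charge 1−.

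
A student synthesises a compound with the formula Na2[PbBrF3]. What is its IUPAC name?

The 2 sodium counter-ions carry a total charge of +2, so each complex ion is 2−.
Ligand charges: 1×bromo (-1 each), 3×fluoro (-1 each); total -4. So Pb + (-4) = 2−, giving Pb = +2.
The complex ion is anionic, so lead takes the -ate form plumbate(II).

sodium bromotrifluoroplumbate(II)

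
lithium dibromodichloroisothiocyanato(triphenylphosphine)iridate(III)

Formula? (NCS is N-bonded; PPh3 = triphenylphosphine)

Li2[IrBr2Cl2(NCS)(PPh3)]

Ligands: 2 bromo (Br, -1), 1 isothiocyanato (NCS, -1), 1 triphenylphosphine (PPh3, neutral), 2 chloro (Cl, -1). Ligand charge sum = -5.
Charge balance with lithium (+1) requires 1 complex ion per 2 lithium.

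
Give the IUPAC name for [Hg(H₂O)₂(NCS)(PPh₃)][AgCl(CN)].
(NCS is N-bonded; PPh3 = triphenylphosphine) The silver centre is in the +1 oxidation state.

diaquaisothiocyanato(triphenylphosphine)mercury(II) chlorocyanoargentate(I)

Both ions are complex: the cation is named first with the plain metal name, the anion second with the -ate form; each ion's ligands are alphabetised independently.
Ag is given as +1; the anion's ligand charges sum to -2, so the complex anion is 1−.
A 1:1 salt means the cation carries the equal and opposite charge, 1+.
Cation: ligand charges sum to -1; for the ion to be 1+, Hg = +2.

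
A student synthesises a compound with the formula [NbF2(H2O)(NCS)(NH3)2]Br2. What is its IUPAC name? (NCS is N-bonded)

The 2 bromide counter-ions carry a total charge of -2, so each complex ion is 2+.
Ligand charges: 1×aqua (neutral), 2×fluoro (-1 each), 2×ammine (neutral), 1×isothiocyanato (-1 each); total -3. So Nb + (-3) = 2+, giving Nb = +5.
Ligands are named alphabetically: ammine before aqua before fluoro before isothiocyanato.

diammineaquadifluoroisothiocyanatoniobium(V) bromide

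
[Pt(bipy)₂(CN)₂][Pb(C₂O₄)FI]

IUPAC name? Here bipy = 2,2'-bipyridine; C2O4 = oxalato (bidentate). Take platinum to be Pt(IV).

bis(2,2'-bipyridine)dicyanoplatinum(IV) fluoroiodooxalatoplumbate(II)

Pt is given as +4; the cation's ligand charges sum to -2, so the complex cation is 2+.
A 1:1 salt means the anion carries the equal and opposite charge, 2−.
Anion: ligand charges sum to -4; for the ion to be 2−, Pb = +2.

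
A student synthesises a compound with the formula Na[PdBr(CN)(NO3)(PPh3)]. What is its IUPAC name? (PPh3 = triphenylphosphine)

sodium bromocyanonitrato(triphenylphosphine)palladate(II)

The 1 sodium counter-ion carries a total charge of +1, so each complex ion is 1−.
Ligand charges: 1×nitrato (-1 each), 1×bromo (-1 each), 1×triphenylphosphine (neutral), 1×cyano (-1 each); total -3. So Pd + (-3) = 1−, giving Pd = +2.
Ligands are named alphabetically: bromo before cyano before nitrato before triphenylphosphine.
The complex ion is anionic, so palladium takes the -ate form palladate(II).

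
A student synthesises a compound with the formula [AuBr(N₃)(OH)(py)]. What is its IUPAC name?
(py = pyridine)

azidobromohydroxo(pyridine)gold(III)

There is no counter-ion, so the complex is neutral overall.
Ligand charges: 1×azido (-1 each), 1×bromo (-1 each), 1×pyridine (neutral), 1×hydroxo (-1 each); total -3. So Au + (-3) = 0, giving Au = +3.
Ligands are named alphabetically: azido before bromo before hydroxo before pyridine.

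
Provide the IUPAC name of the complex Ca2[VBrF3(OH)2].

The 2 calcium counter-ions carry a total charge of +4, so each complex ion is 4−.
Ligand charges: 2×hydroxo (-1 each), 1×bromo (-1 each), 3×fluoro (-1 each); total -6. So V + (-6) = 4−, giving V = +2.
Ligands are named alphabetically: bromo before fluoro before hydroxo.
The complex ion is anionic, so vanadium takes the -ate form vanadate(II).

calcium bromotrifluorodihydroxovanadate(II)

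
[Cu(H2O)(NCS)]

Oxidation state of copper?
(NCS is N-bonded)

+1

No counter-ion: the bracketed complex is neutral.
Ligand charges: 1×NCS = -1; 1×H2O neutral; sum -1.
Cu + (-1) = 0 ⇒ Cu is +1.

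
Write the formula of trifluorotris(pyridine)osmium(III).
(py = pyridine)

Ligands: 3 fluoro (F, -1), 3 pyridine (py, neutral). Ligand charge sum = -3.
With Os in oxidation state +3, the complex ion is [Os...].

[OsF3(py)3]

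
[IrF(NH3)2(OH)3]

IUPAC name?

diamminefluorotrihydroxoiridium(IV)

There is no counter-ion, so the complex is neutral overall.
Ligand charges: 1×fluoro (-1 each), 3×hydroxo (-1 each), 2×ammine (neutral); total -4. So Ir + (-4) = 0, giving Ir = +4.
Ligands are named alphabetically: ammine before fluoro before hydroxo.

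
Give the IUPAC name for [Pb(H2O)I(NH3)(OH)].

ammineaquahydroxoiodolead(II)

There is no counter-ion, so the complex is neutral overall.
Ligand charges: 1×ammine (neutral), 1×iodo (-1 each), 1×hydroxo (-1 each), 1×aqua (neutral); total -2. So Pb + (-2) = 0, giving Pb = +2.
Ligands are named alphabetically: ammine before aqua before hydroxo before iodo.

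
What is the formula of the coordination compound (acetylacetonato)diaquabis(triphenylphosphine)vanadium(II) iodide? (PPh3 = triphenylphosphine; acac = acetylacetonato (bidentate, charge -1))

[V(acac)(H2O)2(PPh3)2]I

Ligands: 2 triphenylphosphine (PPh3, neutral), 2 aqua (H2O, neutral), 1 acetylacetonato (acac, -1). Ligand charge sum = -1.
With V in oxidation state +2, the complex ion is [V...]^1+.
Charge balance with iodide (-1) requires 1 complex ion per 1 iodide.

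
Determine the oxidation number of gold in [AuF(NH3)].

No counter-ion: the bracketed complex is neutral.
Ligand charges: 1×NH3 neutral; 1×F = -1; sum -1.
Au + (-1) = 0 ⇒ Au is +1.

+1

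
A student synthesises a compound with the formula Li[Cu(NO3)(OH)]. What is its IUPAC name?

The 1 lithium counter-ion carries a total charge of +1, so each complex ion is 1−.
Ligand charges: 1×hydroxo (-1 each), 1×nitrato (-1 each); total -2. So Cu + (-2) = 1−, giving Cu = +1.
Ligands are named alphabetically: hydroxo before nitrato.
The complex ion is anionic, so copper takes the -ate form cuprate(I).

lithium hydroxonitratocuprate(I)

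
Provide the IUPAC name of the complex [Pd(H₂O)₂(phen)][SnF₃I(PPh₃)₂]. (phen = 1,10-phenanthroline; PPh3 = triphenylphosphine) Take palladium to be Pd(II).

Pd is given as +2; the cation's ligand charges sum to 0, so the complex cation is 2+.
A 1:1 salt means the anion carries the equal and opposite charge, 2−.
Anion: ligand charges sum to -4; for the ion to be 2−, Sn = +2.

diaqua(1,10-phenanthroline)palladium(II) trifluoroiodobis(triphenylphosphine)stannate(II)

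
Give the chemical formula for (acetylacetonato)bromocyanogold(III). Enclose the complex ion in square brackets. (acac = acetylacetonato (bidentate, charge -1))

[Au(acac)Br(CN)]

Ligands: 1 cyano (CN, -1), 1 acetylacetonato (acac, -1), 1 bromo (Br, -1). Ligand charge sum = -3.
With Au in oxidation state +3, the complex ion is [Au...].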